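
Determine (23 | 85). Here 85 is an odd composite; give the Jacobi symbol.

Reciprocity: 23 ≡ 3 and 85 ≡ 1 (mod 4), so (23/85) = +(85/23).
Reduce top mod 23: now compute (16/23).
Pull out 2^4: since 23 ≡ 7 (mod 8), (2/23) = +1, so (2/23)^4 = +1.
Reached (1/23) = 1. Collecting the sign flips along the way, the symbol is +1.

1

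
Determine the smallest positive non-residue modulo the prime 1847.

(2/1847) = +1, so 2 is a residue.
(3/1847) = +1, so 3 is a residue.
(4/1847) = +1, so 4 is a residue.
(5/1847) = −1, so 5 is the smallest positive non-residue mod 1847.

5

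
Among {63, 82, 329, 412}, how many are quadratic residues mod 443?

(63/443) = -1 → non-residue.
(82/443) = -1 → non-residue.
(329/443) = -1 → non-residue.
(412/443) = +1 → QR.
Total quadratic residues among the 4: 1.

1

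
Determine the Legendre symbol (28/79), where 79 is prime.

Pull out 2^2: since 79 ≡ 7 (mod 8), (2/79) = +1, so (2/79)^2 = +1.
Reciprocity: 7 ≡ 3 and 79 ≡ 3 (mod 4), so (7/79) = −(79/7).
Reduce top mod 7: now compute (2/7).
Pull out 2: since 7 ≡ 7 (mod 8), (2/7) = +1.
Reached (1/7) = 1. Collecting the sign flips along the way, the symbol is -1.

-1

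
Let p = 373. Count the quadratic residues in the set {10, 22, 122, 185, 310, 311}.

4

(10/373) = +1 → QR.
(22/373) = +1 → QR.
(122/373) = +1 → QR.
(185/373) = -1 → non-residue.
(310/373) = +1 → QR.
(311/373) = -1 → non-residue.
Total quadratic residues among the 6: 4.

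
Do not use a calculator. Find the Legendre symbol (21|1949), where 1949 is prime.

Reciprocity: 21 ≡ 1 and 1949 ≡ 1 (mod 4), so (21/1949) = +(1949/21).
Reduce top mod 21: now compute (17/21).
Reciprocity: 17 ≡ 1 and 21 ≡ 1 (mod 4), so (17/21) = +(21/17).
Reduce top mod 17: now compute (4/17).
Pull out 2^2: since 17 ≡ 1 (mod 8), (2/17) = +1, so (2/17)^2 = +1.
Reached (1/17) = 1. Collecting the sign flips along the way, the symbol is +1.

1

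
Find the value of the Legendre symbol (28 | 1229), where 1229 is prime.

1

Pull out 2^2: since 1229 ≡ 5 (mod 8), (2/1229) = -1, so (2/1229)^2 = +1.
Reciprocity: 7 ≡ 3 and 1229 ≡ 1 (mod 4), so (7/1229) = +(1229/7).
Reduce top mod 7: now compute (4/7).
Pull out 2^2: since 7 ≡ 7 (mod 8), (2/7) = +1, so (2/7)^2 = +1.
Reached (1/7) = 1. Collecting the sign flips along the way, the symbol is +1.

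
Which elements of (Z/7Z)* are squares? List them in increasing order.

1,2,4

Square k = 1,…,3 (k and 7−k give the same square):
1²=1, 2²=4, 3²≡2 (mod 7).
So the quadratic residues mod 7 are {1, 2, 4}.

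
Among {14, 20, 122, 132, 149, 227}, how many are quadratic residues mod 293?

3

(14/293) = +1 → QR.
(20/293) = -1 → non-residue.
(122/293) = -1 → non-residue.
(132/293) = +1 → QR.
(149/293) = +1 → QR.
(227/293) = -1 → non-residue.
Total quadratic residues among the 6: 3.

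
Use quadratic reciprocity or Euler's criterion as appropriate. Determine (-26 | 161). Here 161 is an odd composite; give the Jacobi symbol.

-1

First reduce: -26 ≡ 135 (mod 161).
Reciprocity: 135 ≡ 3 and 161 ≡ 1 (mod 4), so (135/161) = +(161/135).
Reduce top mod 135: now compute (26/135).
Pull out 2: since 135 ≡ 7 (mod 8), (2/135) = +1.
Reciprocity: 13 ≡ 1 and 135 ≡ 3 (mod 4), so (13/135) = +(135/13).
Reduce top mod 13: now compute (5/13).
Reciprocity: 5 ≡ 1 and 13 ≡ 1 (mod 4), so (5/13) = +(13/5).
Reduce top mod 5: now compute (3/5).
Reciprocity: 3 ≡ 3 and 5 ≡ 1 (mod 4), so (3/5) = +(5/3).
Reduce top mod 3: now compute (2/3).
Pull out 2: since 3 ≡ 3 (mod 8), (2/3) = -1.
Reached (1/3) = 1. Collecting the sign flips along the way, the symbol is -1.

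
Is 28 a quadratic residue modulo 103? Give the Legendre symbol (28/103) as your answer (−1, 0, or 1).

1

Euler's criterion: (28/103) ≡ 28^51 (mod 103).
28^2 ≡ 63 (mod 103)
28^4 ≡ 55 (mod 103)
28^8 ≡ 38 (mod 103)
28^16 ≡ 2 (mod 103)
28^32 ≡ 4 (mod 103)
28^51 = 28^(32+16+2+1) ≡ 1 (mod 103).
Result is 1, so (28/103) = 1.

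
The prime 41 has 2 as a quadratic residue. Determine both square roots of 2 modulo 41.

17, 24

41 ≡ 1 (mod 4), so we find a root by search.
Trying successive values, 17² = 289 ≡ 2 (mod 41). The other root is 41 − 17 = 24.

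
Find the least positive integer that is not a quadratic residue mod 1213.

(2/1213) = −1, so 2 is the smallest positive non-residue mod 1213.

2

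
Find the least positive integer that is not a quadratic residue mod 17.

(2/17) = +1, so 2 is a residue.
(3/17) = −1, so 3 is the smallest positive non-residue mod 17.

3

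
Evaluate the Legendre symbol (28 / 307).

Pull out 2^2: since 307 ≡ 3 (mod 8), (2/307) = -1, so (2/307)^2 = +1.
Reciprocity: 7 ≡ 3 and 307 ≡ 3 (mod 4), so (7/307) = −(307/7).
Reduce top mod 7: now compute (6/7).
Pull out 2: since 7 ≡ 7 (mod 8), (2/7) = +1.
Reciprocity: 3 ≡ 3 and 7 ≡ 3 (mod 4), so (3/7) = −(7/3).
Reduce top mod 3: now compute (1/3).
Reached (1/3) = 1. Collecting the sign flips along the way, the symbol is +1.

1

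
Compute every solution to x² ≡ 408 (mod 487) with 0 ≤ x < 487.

Since 487 ≡ 3 (mod 4), a square root of 408 is 408^((487+1)/4) = 408^122 mod 487.
Repeated squaring: 408^2≡397, 408^4≡308, 408^8≡386, 408^16≡461, 408^32≡189, 408^64≡170 (mod 487).
408^122 = 408^(64+32+16+8+2) ≡ 279 (mod 487).
Check: 279² = 77841 ≡ 408 (mod 487). The two roots are 208 and 279.

208, 279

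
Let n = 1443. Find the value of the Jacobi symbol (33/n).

Reciprocity: 33 ≡ 1 and 1443 ≡ 3 (mod 4), so (33/1443) = +(1443/33).
Reduce top mod 33: now compute (24/33).
Pull out 2^3: since 33 ≡ 1 (mod 8), (2/33) = +1, so (2/33)^3 = +1.
Reciprocity: 3 ≡ 3 and 33 ≡ 1 (mod 4), so (3/33) = +(33/3).
Reduce top mod 3: now compute (0/3).
Top reduces to 0: gcd > 1, so the symbol is 0.

0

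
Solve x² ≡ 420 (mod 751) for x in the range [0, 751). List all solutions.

Since 751 ≡ 3 (mod 4), a square root of 420 is 420^((751+1)/4) = 420^188 mod 751.
Repeated squaring: 420^2≡666, 420^4≡466, 420^8≡117, 420^16≡171, 420^32≡703, 420^64≡51, 420^128≡348 (mod 751).
420^188 = 420^(128+32+16+8+4) ≡ 499 (mod 751).
Check: 499² = 249001 ≡ 420 (mod 751). The two roots are 252 and 499.

252, 499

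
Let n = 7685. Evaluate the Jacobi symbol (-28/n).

First reduce: -28 ≡ 7657 (mod 7685).
Reciprocity: 7657 ≡ 1 and 7685 ≡ 1 (mod 4), so (7657/7685) = +(7685/7657).
Reduce top mod 7657: now compute (28/7657).
Pull out 2^2: since 7657 ≡ 1 (mod 8), (2/7657) = +1, so (2/7657)^2 = +1.
Reciprocity: 7 ≡ 3 and 7657 ≡ 1 (mod 4), so (7/7657) = +(7657/7).
Reduce top mod 7: now compute (6/7).
Pull out 2: since 7 ≡ 7 (mod 8), (2/7) = +1.
Reciprocity: 3 ≡ 3 and 7 ≡ 3 (mod 4), so (3/7) = −(7/3).
Reduce top mod 3: now compute (1/3).
Reached (1/3) = 1. Collecting the sign flips along the way, the symbol is -1.

-1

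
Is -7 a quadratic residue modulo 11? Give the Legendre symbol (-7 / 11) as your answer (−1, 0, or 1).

First reduce: -7 ≡ 4 (mod 11).
Pull out 2^2: since 11 ≡ 3 (mod 8), (2/11) = -1, so (2/11)^2 = +1.
Reached (1/11) = 1. Collecting the sign flips along the way, the symbol is +1.

1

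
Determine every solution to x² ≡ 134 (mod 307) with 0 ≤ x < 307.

Since 307 ≡ 3 (mod 4), a square root of 134 is 134^((307+1)/4) = 134^77 mod 307.
Repeated squaring: 134^2≡150, 134^4≡89, 134^8≡246, 134^16≡37, 134^32≡141, 134^64≡233 (mod 307).
134^77 = 134^(64+8+4+1) ≡ 286 (mod 307).
Check: 286² = 81796 ≡ 134 (mod 307). The two roots are 21 and 286.

21, 286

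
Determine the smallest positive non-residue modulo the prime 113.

(2/113) = +1, so 2 is a residue.
(3/113) = −1, so 3 is the smallest positive non-residue mod 113.

3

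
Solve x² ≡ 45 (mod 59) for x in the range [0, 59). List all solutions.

24, 35

Since 59 ≡ 3 (mod 4), a square root of 45 is 45^((59+1)/4) = 45^15 mod 59.
Repeated squaring: 45^2≡19, 45^4≡7, 45^8≡49 (mod 59).
45^15 = 45^(8+4+2+1) ≡ 35 (mod 59).
Check: 35² = 1225 ≡ 45 (mod 59). The two roots are 24 and 35.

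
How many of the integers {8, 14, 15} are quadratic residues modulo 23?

1

(8/23) = +1 → QR.
(14/23) = -1 → non-residue.
(15/23) = -1 → non-residue.
Total quadratic residues among the 3: 1.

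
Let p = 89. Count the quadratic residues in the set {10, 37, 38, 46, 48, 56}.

1

(10/89) = +1 → QR.
(37/89) = -1 → non-residue.
(38/89) = -1 → non-residue.
(46/89) = -1 → non-residue.
(48/89) = -1 → non-residue.
(56/89) = -1 → non-residue.
Total quadratic residues among the 6: 1.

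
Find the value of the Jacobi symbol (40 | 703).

Pull out 2^3: since 703 ≡ 7 (mod 8), (2/703) = +1, so (2/703)^3 = +1.
Reciprocity: 5 ≡ 1 and 703 ≡ 3 (mod 4), so (5/703) = +(703/5).
Reduce top mod 5: now compute (3/5).
Reciprocity: 3 ≡ 3 and 5 ≡ 1 (mod 4), so (3/5) = +(5/3).
Reduce top mod 3: now compute (2/3).
Pull out 2: since 3 ≡ 3 (mod 8), (2/3) = -1.
Reached (1/3) = 1. Collecting the sign flips along the way, the symbol is -1.

-1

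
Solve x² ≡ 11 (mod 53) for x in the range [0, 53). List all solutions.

53 ≡ 1 (mod 4), so we find a root by search.
Trying successive values, 8² = 64 ≡ 11 (mod 53). The other root is 53 − 8 = 45.

8, 45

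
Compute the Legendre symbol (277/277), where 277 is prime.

0

First reduce: 277 ≡ 0 (mod 277).
Top reduces to 0: gcd > 1, so the symbol is 0.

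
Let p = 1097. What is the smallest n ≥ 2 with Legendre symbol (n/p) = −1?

(2/1097) = +1, so 2 is a residue.
(3/1097) = −1, so 3 is the smallest positive non-residue mod 1097.

3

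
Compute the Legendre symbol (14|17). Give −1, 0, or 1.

-1

Pull out 2: since 17 ≡ 1 (mod 8), (2/17) = +1.
Reciprocity: 7 ≡ 3 and 17 ≡ 1 (mod 4), so (7/17) = +(17/7).
Reduce top mod 7: now compute (3/7).
Reciprocity: 3 ≡ 3 and 7 ≡ 3 (mod 4), so (3/7) = −(7/3).
Reduce top mod 3: now compute (1/3).
Reached (1/3) = 1. Collecting the sign flips along the way, the symbol is -1.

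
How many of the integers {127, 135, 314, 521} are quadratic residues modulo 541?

3

(127/541) = -1 → non-residue.
(135/541) = +1 → QR.
(314/541) = +1 → QR.
(521/541) = +1 → QR.
Total quadratic residues among the 4: 3.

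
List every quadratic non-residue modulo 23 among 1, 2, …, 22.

Square k = 1,…,11 (k and 23−k give the same square):
1²=1, 2²=4, 3²=9, 4²=16, 5²≡2, 6²≡13, 7²≡3, 8²≡18, 9²≡12, 10²≡8, 11²≡6 (mod 23).
The residues are {1, 2, 3, 4, 6, 8, 9, 12, 13, 16, 18}; the non-residues are the remaining 11 nonzero classes.

5, 7, 10, 11, 14, 15, 17, 19, 20, 21, 22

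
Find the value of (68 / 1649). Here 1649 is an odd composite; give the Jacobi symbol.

0

Pull out 2^2: since 1649 ≡ 1 (mod 8), (2/1649) = +1, so (2/1649)^2 = +1.
Reciprocity: 17 ≡ 1 and 1649 ≡ 1 (mod 4), so (17/1649) = +(1649/17).
Reduce top mod 17: now compute (0/17).
Top reduces to 0: gcd > 1, so the symbol is 0.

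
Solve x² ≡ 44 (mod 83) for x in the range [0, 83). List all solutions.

25, 58

Since 83 ≡ 3 (mod 4), a square root of 44 is 44^((83+1)/4) = 44^21 mod 83.
Repeated squaring: 44^2≡27, 44^4≡65, 44^8≡75, 44^16≡64 (mod 83).
44^21 = 44^(16+4+1) ≡ 25 (mod 83).
Check: 25² = 625 ≡ 44 (mod 83). The two roots are 25 and 58.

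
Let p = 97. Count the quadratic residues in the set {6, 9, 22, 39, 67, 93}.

(6/97) = +1 → QR.
(9/97) = +1 → QR.
(22/97) = +1 → QR.
(39/97) = -1 → non-residue.
(67/97) = -1 → non-residue.
(93/97) = +1 → QR.
Total quadratic residues among the 6: 4.

4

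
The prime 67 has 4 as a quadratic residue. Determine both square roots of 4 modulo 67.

Since 67 ≡ 3 (mod 4), a square root of 4 is 4^((67+1)/4) = 4^17 mod 67.
Repeated squaring: 4^2≡16, 4^4≡55, 4^8≡10, 4^16≡33 (mod 67).
4^17 = 4^(16+1) ≡ 65 (mod 67).
Check: 65² = 4225 ≡ 4 (mod 67). The two roots are 2 and 65.

2, 65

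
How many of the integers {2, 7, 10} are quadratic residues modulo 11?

(2/11) = -1 → non-residue.
(7/11) = -1 → non-residue.
(10/11) = -1 → non-residue.
Total quadratic residues among the 3: 0.

0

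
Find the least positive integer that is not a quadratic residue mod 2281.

(2/2281) = +1, so 2 is a residue.
(3/2281) = +1, so 3 is a residue.
(4/2281) = +1, so 4 is a residue.
(5/2281) = +1, so 5 is a residue.
(6/2281) = +1, so 6 is a residue.
(7/2281) = −1, so 7 is the smallest positive non-residue mod 2281.

7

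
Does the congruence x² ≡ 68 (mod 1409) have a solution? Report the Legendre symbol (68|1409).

1

Pull out 2^2: since 1409 ≡ 1 (mod 8), (2/1409) = +1, so (2/1409)^2 = +1.
Reciprocity: 17 ≡ 1 and 1409 ≡ 1 (mod 4), so (17/1409) = +(1409/17).
Reduce top mod 17: now compute (15/17).
Reciprocity: 15 ≡ 3 and 17 ≡ 1 (mod 4), so (15/17) = +(17/15).
Reduce top mod 15: now compute (2/15).
Pull out 2: since 15 ≡ 7 (mod 8), (2/15) = +1.
Reached (1/15) = 1. Collecting the sign flips along the way, the symbol is +1.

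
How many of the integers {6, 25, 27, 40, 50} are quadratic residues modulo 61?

(6/61) = -1 → non-residue.
(25/61) = +1 → QR.
(27/61) = +1 → QR.
(40/61) = -1 → non-residue.
(50/61) = -1 → non-residue.
Total quadratic residues among the 5: 2.

2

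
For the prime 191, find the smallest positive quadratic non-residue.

(2/191) = +1, so 2 is a residue.
(3/191) = +1, so 3 is a residue.
(4/191) = +1, so 4 is a residue.
(5/191) = +1, so 5 is a residue.
(6/191) = +1, so 6 is a residue.
(7/191) = −1, so 7 is the smallest positive non-residue mod 191.

7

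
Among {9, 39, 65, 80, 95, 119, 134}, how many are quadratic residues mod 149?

(9/149) = +1 → QR.
(39/149) = +1 → QR.
(65/149) = -1 → non-residue.
(80/149) = +1 → QR.
(95/149) = +1 → QR.
(119/149) = +1 → QR.
(134/149) = -1 → non-residue.
Total quadratic residues among the 7: 5.

5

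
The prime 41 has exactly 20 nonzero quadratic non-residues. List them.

3,6,7,11,12,13,14,15,17,19,22,24,26,27,28,29,30,34,35,38

Square k = 1,…,20 (k and 41−k give the same square):
1²=1, 2²=4, 3²=9, 4²=16, 5²=25, 6²=36, 7²≡8, 8²≡23, 9²≡40, 10²≡18, 11²≡39, 12²≡21, 13²≡5, 14²≡32, 15²≡20, 16²≡10, 17²≡2, 18²≡37, 19²≡33, 20²≡31 (mod 41).
The residues are {1, 2, 4, 5, 8, 9, 10, 16, 18, 20, 21, 23, 25, 31, 32, 33, 36, 37, 39, 40}; the non-residues are the remaining 20 nonzero classes.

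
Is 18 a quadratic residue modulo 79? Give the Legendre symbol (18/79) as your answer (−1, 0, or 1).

1

Pull out 2: since 79 ≡ 7 (mod 8), (2/79) = +1.
Reciprocity: 9 ≡ 1 and 79 ≡ 3 (mod 4), so (9/79) = +(79/9).
Reduce top mod 9: now compute (7/9).
Reciprocity: 7 ≡ 3 and 9 ≡ 1 (mod 4), so (7/9) = +(9/7).
Reduce top mod 7: now compute (2/7).
Pull out 2: since 7 ≡ 7 (mod 8), (2/7) = +1.
Reached (1/7) = 1. Collecting the sign flips along the way, the symbol is +1.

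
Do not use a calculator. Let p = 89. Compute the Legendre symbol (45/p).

1

Reciprocity: 45 ≡ 1 and 89 ≡ 1 (mod 4), so (45/89) = +(89/45).
Reduce top mod 45: now compute (44/45).
Pull out 2^2: since 45 ≡ 5 (mod 8), (2/45) = -1, so (2/45)^2 = +1.
Reciprocity: 11 ≡ 3 and 45 ≡ 1 (mod 4), so (11/45) = +(45/11).
Reduce top mod 11: now compute (1/11).
Reached (1/11) = 1. Collecting the sign flips along the way, the symbol is +1.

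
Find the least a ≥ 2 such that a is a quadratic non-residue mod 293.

(2/293) = −1, so 2 is the smallest positive non-residue mod 293.

2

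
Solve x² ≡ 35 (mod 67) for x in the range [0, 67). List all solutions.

13, 54

Since 67 ≡ 3 (mod 4), a square root of 35 is 35^((67+1)/4) = 35^17 mod 67.
Repeated squaring: 35^2≡19, 35^4≡26, 35^8≡6, 35^16≡36 (mod 67).
35^17 = 35^(16+1) ≡ 54 (mod 67).
Check: 54² = 2916 ≡ 35 (mod 67). The two roots are 13 and 54.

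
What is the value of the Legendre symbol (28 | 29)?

1

Euler's criterion: (28/29) ≡ 28^14 (mod 29).
28^2 ≡ 1 (mod 29)
28^4 ≡ 1 (mod 29)
28^8 ≡ 1 (mod 29)
28^14 = 28^(8+4+2) ≡ 1 (mod 29).
Result is 1, so (28/29) = 1.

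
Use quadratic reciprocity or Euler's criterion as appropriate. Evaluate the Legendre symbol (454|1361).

Pull out 2: since 1361 ≡ 1 (mod 8), (2/1361) = +1.
Reciprocity: 227 ≡ 3 and 1361 ≡ 1 (mod 4), so (227/1361) = +(1361/227).
Reduce top mod 227: now compute (226/227).
Pull out 2: since 227 ≡ 3 (mod 8), (2/227) = -1.
Reciprocity: 113 ≡ 1 and 227 ≡ 3 (mod 4), so (113/227) = +(227/113).
Reduce top mod 113: now compute (1/113).
Reached (1/113) = 1. Collecting the sign flips along the way, the symbol is -1.

-1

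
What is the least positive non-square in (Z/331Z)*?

(2/331) = −1, so 2 is the smallest positive non-residue mod 331.

2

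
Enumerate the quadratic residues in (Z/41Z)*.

Square k = 1,…,20 (k and 41−k give the same square):
1²=1, 2²=4, 3²=9, 4²=16, 5²=25, 6²=36, 7²≡8, 8²≡23, 9²≡40, 10²≡18, 11²≡39, 12²≡21, 13²≡5, 14²≡32, 15²≡20, 16²≡10, 17²≡2, 18²≡37, 19²≡33, 20²≡31 (mod 41).
So the quadratic residues mod 41 are {1, 2, 4, 5, 8, 9, 10, 16, 18, 20, 21, 23, 25, 31, 32, 33, 36, 37, 39, 40}.

1 2 4 5 8 9 10 16 18 20 21 23 25 31 32 33 36 37 39 40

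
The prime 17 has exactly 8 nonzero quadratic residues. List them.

Square k = 1,…,8 (k and 17−k give the same square):
1²=1, 2²=4, 3²=9, 4²=16, 5²≡8, 6²≡2, 7²≡15, 8²≡13 (mod 17).
So the quadratic residues mod 17 are {1, 2, 4, 8, 9, 13, 15, 16}.

1, 2, 4, 8, 9, 13, 15, 16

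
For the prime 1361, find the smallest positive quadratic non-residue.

3

(2/1361) = +1, so 2 is a residue.
(3/1361) = −1, so 3 is the smallest positive non-residue mod 1361.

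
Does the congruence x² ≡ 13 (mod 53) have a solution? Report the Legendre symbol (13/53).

1

Reciprocity: 13 ≡ 1 and 53 ≡ 1 (mod 4), so (13/53) = +(53/13).
Reduce top mod 13: now compute (1/13).
Reached (1/13) = 1. Collecting the sign flips along the way, the symbol is +1.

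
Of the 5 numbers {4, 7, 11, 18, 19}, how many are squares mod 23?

(4/23) = +1 → QR.
(7/23) = -1 → non-residue.
(11/23) = -1 → non-residue.
(18/23) = +1 → QR.
(19/23) = -1 → non-residue.
Total quadratic residues among the 5: 2.

2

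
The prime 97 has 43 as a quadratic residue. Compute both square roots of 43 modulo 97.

25, 72

97 ≡ 1 (mod 4), so we find a root by search.
Trying successive values, 25² = 625 ≡ 43 (mod 97). The other root is 97 − 25 = 72.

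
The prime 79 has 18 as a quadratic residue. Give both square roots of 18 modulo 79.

Since 79 ≡ 3 (mod 4), a square root of 18 is 18^((79+1)/4) = 18^20 mod 79.
Repeated squaring: 18^2≡8, 18^4≡64, 18^8≡67, 18^16≡65 (mod 79).
18^20 = 18^(16+4) ≡ 52 (mod 79).
Check: 52² = 2704 ≡ 18 (mod 79). The two roots are 27 and 52.

27, 52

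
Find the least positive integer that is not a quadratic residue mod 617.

(2/617) = +1, so 2 is a residue.
(3/617) = −1, so 3 is the smallest positive non-residue mod 617.

3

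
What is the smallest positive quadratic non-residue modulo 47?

5

(2/47) = +1, so 2 is a residue.
(3/47) = +1, so 3 is a residue.
(4/47) = +1, so 4 is a residue.
(5/47) = −1, so 5 is the smallest positive non-residue mod 47.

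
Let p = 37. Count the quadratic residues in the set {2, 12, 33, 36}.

3

(2/37) = -1 → non-residue.
(12/37) = +1 → QR.
(33/37) = +1 → QR.
(36/37) = +1 → QR.
Total quadratic residues among the 4: 3.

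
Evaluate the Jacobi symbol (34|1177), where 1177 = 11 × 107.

Pull out 2: since 1177 ≡ 1 (mod 8), (2/1177) = +1.
Reciprocity: 17 ≡ 1 and 1177 ≡ 1 (mod 4), so (17/1177) = +(1177/17).
Reduce top mod 17: now compute (4/17).
Pull out 2^2: since 17 ≡ 1 (mod 8), (2/17) = +1, so (2/17)^2 = +1.
Reached (1/17) = 1. Collecting the sign flips along the way, the symbol is +1.

1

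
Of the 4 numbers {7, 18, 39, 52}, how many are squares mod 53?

(7/53) = +1 → QR.
(18/53) = -1 → non-residue.
(39/53) = -1 → non-residue.
(52/53) = +1 → QR.
Total quadratic residues among the 4: 2.

2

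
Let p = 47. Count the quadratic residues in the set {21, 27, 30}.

(21/47) = +1 → QR.
(27/47) = +1 → QR.
(30/47) = -1 → non-residue.
Total quadratic residues among the 3: 2.

2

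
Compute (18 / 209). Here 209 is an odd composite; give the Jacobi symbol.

1

Pull out 2: since 209 ≡ 1 (mod 8), (2/209) = +1.
Reciprocity: 9 ≡ 1 and 209 ≡ 1 (mod 4), so (9/209) = +(209/9).
Reduce top mod 9: now compute (2/9).
Pull out 2: since 9 ≡ 1 (mod 8), (2/9) = +1.
Reached (1/9) = 1. Collecting the sign flips along the way, the symbol is +1.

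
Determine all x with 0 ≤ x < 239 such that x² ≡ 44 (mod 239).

Since 239 ≡ 3 (mod 4), a square root of 44 is 44^((239+1)/4) = 44^60 mod 239.
Repeated squaring: 44^2≡24, 44^4≡98, 44^8≡44, 44^16≡24, 44^32≡98 (mod 239).
44^60 = 44^(32+16+8+4) ≡ 98 (mod 239).
Check: 98² = 9604 ≡ 44 (mod 239). The two roots are 98 and 141.

98, 141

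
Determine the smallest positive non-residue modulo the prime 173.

(2/173) = −1, so 2 is the smallest positive non-residue mod 173.

2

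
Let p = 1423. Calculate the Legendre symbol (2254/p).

1

First reduce: 2254 ≡ 831 (mod 1423).
Reciprocity: 831 ≡ 3 and 1423 ≡ 3 (mod 4), so (831/1423) = −(1423/831).
Reduce top mod 831: now compute (592/831).
Pull out 2^4: since 831 ≡ 7 (mod 8), (2/831) = +1, so (2/831)^4 = +1.
Reciprocity: 37 ≡ 1 and 831 ≡ 3 (mod 4), so (37/831) = +(831/37).
Reduce top mod 37: now compute (17/37).
Reciprocity: 17 ≡ 1 and 37 ≡ 1 (mod 4), so (17/37) = +(37/17).
Reduce top mod 17: now compute (3/17).
Reciprocity: 3 ≡ 3 and 17 ≡ 1 (mod 4), so (3/17) = +(17/3).
Reduce top mod 3: now compute (2/3).
Pull out 2: since 3 ≡ 3 (mod 8), (2/3) = -1.
Reached (1/3) = 1. Collecting the sign flips along the way, the symbol is +1.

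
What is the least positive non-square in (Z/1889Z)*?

(2/1889) = +1, so 2 is a residue.
(3/1889) = −1, so 3 is the smallest positive non-residue mod 1889.

3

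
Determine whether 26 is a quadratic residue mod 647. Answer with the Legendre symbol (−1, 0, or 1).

1

Euler's criterion: (26/647) ≡ 26^323 (mod 647).
26^2 ≡ 29 (mod 647)
26^4 ≡ 194 (mod 647)
26^8 ≡ 110 (mod 647)
26^16 ≡ 454 (mod 647)
26^32 ≡ 370 (mod 647)
26^64 ≡ 383 (mod 647)
26^128 ≡ 467 (mod 647)
26^256 ≡ 50 (mod 647)
26^323 = 26^(256+64+2+1) ≡ 1 (mod 647).
Result is 1, so (26/647) = 1.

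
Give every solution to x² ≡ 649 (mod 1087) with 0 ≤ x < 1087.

Since 1087 ≡ 3 (mod 4), a square root of 649 is 649^((1087+1)/4) = 649^272 mod 1087.
Repeated squaring: 649^2≡532, 649^4≡404, 649^8≡166, 649^16≡381, 649^32≡590, 649^64≡260, 649^128≡206, 649^256≡43 (mod 1087).
649^272 = 649^(256+16) ≡ 78 (mod 1087).
Check: 78² = 6084 ≡ 649 (mod 1087). The two roots are 78 and 1009.

78, 1009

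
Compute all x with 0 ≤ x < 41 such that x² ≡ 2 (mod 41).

41 ≡ 1 (mod 4), so we find a root by search.
Trying successive values, 17² = 289 ≡ 2 (mod 41). The other root is 41 − 17 = 24.

17, 24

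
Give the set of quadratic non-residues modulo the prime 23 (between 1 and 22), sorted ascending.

5,7,10,11,14,15,17,19,20,21,22

Square k = 1,…,11 (k and 23−k give the same square):
1²=1, 2²=4, 3²=9, 4²=16, 5²≡2, 6²≡13, 7²≡3, 8²≡18, 9²≡12, 10²≡8, 11²≡6 (mod 23).
The residues are {1, 2, 3, 4, 6, 8, 9, 12, 13, 16, 18}; the non-residues are the remaining 11 nonzero classes.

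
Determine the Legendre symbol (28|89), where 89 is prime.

Euler's criterion: (28/89) ≡ 28^44 (mod 89).
28^2 ≡ 72 (mod 89)
28^4 ≡ 22 (mod 89)
28^8 ≡ 39 (mod 89)
28^16 ≡ 8 (mod 89)
28^32 ≡ 64 (mod 89)
28^44 = 28^(32+8+4) ≡ 88 (mod 89).
Result is 88 ≡ −1, so (28/89) = −1.

-1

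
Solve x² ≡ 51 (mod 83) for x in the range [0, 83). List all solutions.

36, 47

Since 83 ≡ 3 (mod 4), a square root of 51 is 51^((83+1)/4) = 51^21 mod 83.
Repeated squaring: 51^2≡28, 51^4≡37, 51^8≡41, 51^16≡21 (mod 83).
51^21 = 51^(16+4+1) ≡ 36 (mod 83).
Check: 36² = 1296 ≡ 51 (mod 83). The two roots are 36 and 47.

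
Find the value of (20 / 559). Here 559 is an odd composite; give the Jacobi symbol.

1

Pull out 2^2: since 559 ≡ 7 (mod 8), (2/559) = +1, so (2/559)^2 = +1.
Reciprocity: 5 ≡ 1 and 559 ≡ 3 (mod 4), so (5/559) = +(559/5).
Reduce top mod 5: now compute (4/5).
Pull out 2^2: since 5 ≡ 5 (mod 8), (2/5) = -1, so (2/5)^2 = +1.
Reached (1/5) = 1. Collecting the sign flips along the way, the symbol is +1.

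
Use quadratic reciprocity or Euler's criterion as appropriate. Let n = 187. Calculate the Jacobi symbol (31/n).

Reciprocity: 31 ≡ 3 and 187 ≡ 3 (mod 4), so (31/187) = −(187/31).
Reduce top mod 31: now compute (1/31).
Reached (1/31) = 1. Collecting the sign flips along the way, the symbol is -1.

-1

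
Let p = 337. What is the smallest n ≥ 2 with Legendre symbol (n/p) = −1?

5

(2/337) = +1, so 2 is a residue.
(3/337) = +1, so 3 is a residue.
(4/337) = +1, so 4 is a residue.
(5/337) = −1, so 5 is the smallest positive non-residue mod 337.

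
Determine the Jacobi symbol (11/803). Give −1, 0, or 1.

0

Reciprocity: 11 ≡ 3 and 803 ≡ 3 (mod 4), so (11/803) = −(803/11).
Reduce top mod 11: now compute (0/11).
Top reduces to 0: gcd > 1, so the symbol is 0.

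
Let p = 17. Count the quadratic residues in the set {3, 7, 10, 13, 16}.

2

(3/17) = -1 → non-residue.
(7/17) = -1 → non-residue.
(10/17) = -1 → non-residue.
(13/17) = +1 → QR.
(16/17) = +1 → QR.
Total quadratic residues among the 5: 2.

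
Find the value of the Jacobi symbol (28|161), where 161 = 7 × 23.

0

Pull out 2^2: since 161 ≡ 1 (mod 8), (2/161) = +1, so (2/161)^2 = +1.
Reciprocity: 7 ≡ 3 and 161 ≡ 1 (mod 4), so (7/161) = +(161/7).
Reduce top mod 7: now compute (0/7).
Top reduces to 0: gcd > 1, so the symbol is 0.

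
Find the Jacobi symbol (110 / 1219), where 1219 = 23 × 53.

Pull out 2: since 1219 ≡ 3 (mod 8), (2/1219) = -1.
Reciprocity: 55 ≡ 3 and 1219 ≡ 3 (mod 4), so (55/1219) = −(1219/55).
Reduce top mod 55: now compute (9/55).
Reciprocity: 9 ≡ 1 and 55 ≡ 3 (mod 4), so (9/55) = +(55/9).
Reduce top mod 9: now compute (1/9).
Reached (1/9) = 1. Collecting the sign flips along the way, the symbol is +1.

1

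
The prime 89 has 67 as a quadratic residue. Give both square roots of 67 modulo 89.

44, 45

89 ≡ 1 (mod 4), so we find a root by search.
Trying successive values, 44² = 1936 ≡ 67 (mod 89). The other root is 89 − 44 = 45.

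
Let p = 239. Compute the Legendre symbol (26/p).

-1

Euler's criterion: (26/239) ≡ 26^119 (mod 239).
26^2 ≡ 198 (mod 239)
26^4 ≡ 8 (mod 239)
26^8 ≡ 64 (mod 239)
26^16 ≡ 33 (mod 239)
26^32 ≡ 133 (mod 239)
26^64 ≡ 3 (mod 239)
26^119 = 26^(64+32+16+4+2+1) ≡ 238 (mod 239).
Result is 238 ≡ −1, so (26/239) = −1.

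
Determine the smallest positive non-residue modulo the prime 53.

(2/53) = −1, so 2 is the smallest positive non-residue mod 53.

2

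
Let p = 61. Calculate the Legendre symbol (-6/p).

-1

Euler's criterion: (-6/61) ≡ 55^30 (mod 61).
55^2 ≡ 36 (mod 61)
55^4 ≡ 15 (mod 61)
55^8 ≡ 42 (mod 61)
55^16 ≡ 56 (mod 61)
55^30 = 55^(16+8+4+2) ≡ 60 (mod 61).
Result is 60 ≡ −1, so (-6/61) = −1.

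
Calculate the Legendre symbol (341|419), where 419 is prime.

1

Reciprocity: 341 ≡ 1 and 419 ≡ 3 (mod 4), so (341/419) = +(419/341).
Reduce top mod 341: now compute (78/341).
Pull out 2: since 341 ≡ 5 (mod 8), (2/341) = -1.
Reciprocity: 39 ≡ 3 and 341 ≡ 1 (mod 4), so (39/341) = +(341/39).
Reduce top mod 39: now compute (29/39).
Reciprocity: 29 ≡ 1 and 39 ≡ 3 (mod 4), so (29/39) = +(39/29).
Reduce top mod 29: now compute (10/29).
Pull out 2: since 29 ≡ 5 (mod 8), (2/29) = -1.
Reciprocity: 5 ≡ 1 and 29 ≡ 1 (mod 4), so (5/29) = +(29/5).
Reduce top mod 5: now compute (4/5).
Pull out 2^2: since 5 ≡ 5 (mod 8), (2/5) = -1, so (2/5)^2 = +1.
Reached (1/5) = 1. Collecting the sign flips along the way, the symbol is +1.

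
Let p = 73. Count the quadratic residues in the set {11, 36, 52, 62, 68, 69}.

(11/73) = -1 → non-residue.
(36/73) = +1 → QR.
(52/73) = -1 → non-residue.
(62/73) = -1 → non-residue.
(68/73) = -1 → non-residue.
(69/73) = +1 → QR.
Total quadratic residues among the 6: 2.

2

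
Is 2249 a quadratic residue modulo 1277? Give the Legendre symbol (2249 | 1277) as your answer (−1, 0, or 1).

First reduce: 2249 ≡ 972 (mod 1277).
Pull out 2^2: since 1277 ≡ 5 (mod 8), (2/1277) = -1, so (2/1277)^2 = +1.
Reciprocity: 243 ≡ 3 and 1277 ≡ 1 (mod 4), so (243/1277) = +(1277/243).
Reduce top mod 243: now compute (62/243).
Pull out 2: since 243 ≡ 3 (mod 8), (2/243) = -1.
Reciprocity: 31 ≡ 3 and 243 ≡ 3 (mod 4), so (31/243) = −(243/31).
Reduce top mod 31: now compute (26/31).
Pull out 2: since 31 ≡ 7 (mod 8), (2/31) = +1.
Reciprocity: 13 ≡ 1 and 31 ≡ 3 (mod 4), so (13/31) = +(31/13).
Reduce top mod 13: now compute (5/13).
Reciprocity: 5 ≡ 1 and 13 ≡ 1 (mod 4), so (5/13) = +(13/5).
Reduce top mod 5: now compute (3/5).
Reciprocity: 3 ≡ 3 and 5 ≡ 1 (mod 4), so (3/5) = +(5/3).
Reduce top mod 3: now compute (2/3).
Pull out 2: since 3 ≡ 3 (mod 8), (2/3) = -1.
Reached (1/3) = 1. Collecting the sign flips along the way, the symbol is -1.

-1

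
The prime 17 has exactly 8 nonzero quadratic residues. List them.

Square k = 1,…,8 (k and 17−k give the same square):
1²=1, 2²=4, 3²=9, 4²=16, 5²≡8, 6²≡2, 7²≡15, 8²≡13 (mod 17).
So the quadratic residues mod 17 are {1, 2, 4, 8, 9, 13, 15, 16}.

1 2 4 8 9 13 15 16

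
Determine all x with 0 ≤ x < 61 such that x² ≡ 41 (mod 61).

61 ≡ 1 (mod 4), so we find a root by search.
Trying successive values, 23² = 529 ≡ 41 (mod 61). The other root is 61 − 23 = 38.

23, 38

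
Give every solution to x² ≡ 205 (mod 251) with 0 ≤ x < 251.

Since 251 ≡ 3 (mod 4), a square root of 205 is 205^((251+1)/4) = 205^63 mod 251.
Repeated squaring: 205^2≡108, 205^4≡118, 205^8≡119, 205^16≡105, 205^32≡232 (mod 251).
205^63 = 205^(32+16+8+4+2+1) ≡ 74 (mod 251).
Check: 74² = 5476 ≡ 205 (mod 251). The two roots are 74 and 177.

74, 177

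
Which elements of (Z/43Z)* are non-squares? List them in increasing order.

2,3,5,7,8,12,18,19,20,22,26,27,28,29,30,32,33,34,37,39,42

Square k = 1,…,21 (k and 43−k give the same square):
1²=1, 2²=4, 3²=9, 4²=16, 5²=25, 6²=36, 7²≡6, 8²≡21, 9²≡38, 10²≡14, 11²≡35, 12²≡15, 13²≡40, 14²≡24, 15²≡10, 16²≡41, 17²≡31, 18²≡23, 19²≡17, 20²≡13, 21²≡11 (mod 43).
The residues are {1, 4, 6, 9, 10, 11, 13, 14, 15, 16, 17, 21, 23, 24, 25, 31, 35, 36, 38, 40, 41}; the non-residues are the remaining 21 nonzero classes.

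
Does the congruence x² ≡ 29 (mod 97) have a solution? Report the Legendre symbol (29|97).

Reciprocity: 29 ≡ 1 and 97 ≡ 1 (mod 4), so (29/97) = +(97/29).
Reduce top mod 29: now compute (10/29).
Pull out 2: since 29 ≡ 5 (mod 8), (2/29) = -1.
Reciprocity: 5 ≡ 1 and 29 ≡ 1 (mod 4), so (5/29) = +(29/5).
Reduce top mod 5: now compute (4/5).
Pull out 2^2: since 5 ≡ 5 (mod 8), (2/5) = -1, so (2/5)^2 = +1.
Reached (1/5) = 1. Collecting the sign flips along the way, the symbol is -1.

-1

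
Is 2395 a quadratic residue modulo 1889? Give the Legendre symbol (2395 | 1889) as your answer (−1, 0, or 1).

-1

First reduce: 2395 ≡ 506 (mod 1889).
Pull out 2: since 1889 ≡ 1 (mod 8), (2/1889) = +1.
Reciprocity: 253 ≡ 1 and 1889 ≡ 1 (mod 4), so (253/1889) = +(1889/253).
Reduce top mod 253: now compute (118/253).
Pull out 2: since 253 ≡ 5 (mod 8), (2/253) = -1.
Reciprocity: 59 ≡ 3 and 253 ≡ 1 (mod 4), so (59/253) = +(253/59).
Reduce top mod 59: now compute (17/59).
Reciprocity: 17 ≡ 1 and 59 ≡ 3 (mod 4), so (17/59) = +(59/17).
Reduce top mod 17: now compute (8/17).
Pull out 2^3: since 17 ≡ 1 (mod 8), (2/17) = +1, so (2/17)^3 = +1.
Reached (1/17) = 1. Collecting the sign flips along the way, the symbol is -1.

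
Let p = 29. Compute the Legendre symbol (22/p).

1

Pull out 2: since 29 ≡ 5 (mod 8), (2/29) = -1.
Reciprocity: 11 ≡ 3 and 29 ≡ 1 (mod 4), so (11/29) = +(29/11).
Reduce top mod 11: now compute (7/11).
Reciprocity: 7 ≡ 3 and 11 ≡ 3 (mod 4), so (7/11) = −(11/7).
Reduce top mod 7: now compute (4/7).
Pull out 2^2: since 7 ≡ 7 (mod 8), (2/7) = +1, so (2/7)^2 = +1.
Reached (1/7) = 1. Collecting the sign flips along the way, the symbol is +1.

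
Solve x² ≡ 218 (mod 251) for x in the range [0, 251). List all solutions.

Since 251 ≡ 3 (mod 4), a square root of 218 is 218^((251+1)/4) = 218^63 mod 251.
Repeated squaring: 218^2≡85, 218^4≡197, 218^8≡155, 218^16≡180, 218^32≡21 (mod 251).
218^63 = 218^(32+16+8+4+2+1) ≡ 192 (mod 251).
Check: 192² = 36864 ≡ 218 (mod 251). The two roots are 59 and 192.

59, 192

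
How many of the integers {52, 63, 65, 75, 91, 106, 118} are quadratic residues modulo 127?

1

(52/127) = +1 → QR.
(63/127) = -1 → non-residue.
(65/127) = -1 → non-residue.
(75/127) = -1 → non-residue.
(91/127) = -1 → non-residue.
(106/127) = -1 → non-residue.
(118/127) = -1 → non-residue.
Total quadratic residues among the 7: 1.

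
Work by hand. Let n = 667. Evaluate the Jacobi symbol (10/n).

Pull out 2: since 667 ≡ 3 (mod 8), (2/667) = -1.
Reciprocity: 5 ≡ 1 and 667 ≡ 3 (mod 4), so (5/667) = +(667/5).
Reduce top mod 5: now compute (2/5).
Pull out 2: since 5 ≡ 5 (mod 8), (2/5) = -1.
Reached (1/5) = 1. Collecting the sign flips along the way, the symbol is +1.

1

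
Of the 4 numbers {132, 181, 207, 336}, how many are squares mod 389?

(132/389) = -1 → non-residue.
(181/389) = +1 → QR.
(207/389) = -1 → non-residue.
(336/389) = -1 → non-residue.
Total quadratic residues among the 4: 1.

1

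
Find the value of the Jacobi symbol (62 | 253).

-1

Pull out 2: since 253 ≡ 5 (mod 8), (2/253) = -1.
Reciprocity: 31 ≡ 3 and 253 ≡ 1 (mod 4), so (31/253) = +(253/31).
Reduce top mod 31: now compute (5/31).
Reciprocity: 5 ≡ 1 and 31 ≡ 3 (mod 4), so (5/31) = +(31/5).
Reduce top mod 5: now compute (1/5).
Reached (1/5) = 1. Collecting the sign flips along the way, the symbol is -1.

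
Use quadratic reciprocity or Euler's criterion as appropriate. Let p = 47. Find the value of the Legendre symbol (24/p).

Euler's criterion: (24/47) ≡ 24^23 (mod 47).
24^2 ≡ 12 (mod 47)
24^4 ≡ 3 (mod 47)
24^8 ≡ 9 (mod 47)
24^16 ≡ 34 (mod 47)
24^23 = 24^(16+4+2+1) ≡ 1 (mod 47).
Result is 1, so (24/47) = 1.

1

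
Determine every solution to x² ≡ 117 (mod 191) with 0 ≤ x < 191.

Since 191 ≡ 3 (mod 4), a square root of 117 is 117^((191+1)/4) = 117^48 mod 191.
Repeated squaring: 117^2≡128, 117^4≡149, 117^8≡45, 117^16≡115, 117^32≡46 (mod 191).
117^48 = 117^(32+16) ≡ 133 (mod 191).
Check: 133² = 17689 ≡ 117 (mod 191). The two roots are 58 and 133.

58, 133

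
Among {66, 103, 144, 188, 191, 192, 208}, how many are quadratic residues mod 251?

5

(66/251) = +1 → QR.
(103/251) = +1 → QR.
(144/251) = +1 → QR.
(188/251) = -1 → non-residue.
(191/251) = -1 → non-residue.
(192/251) = +1 → QR.
(208/251) = +1 → QR.
Total quadratic residues among the 7: 5.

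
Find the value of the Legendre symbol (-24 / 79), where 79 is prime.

1

First reduce: -24 ≡ 55 (mod 79).
Reciprocity: 55 ≡ 3 and 79 ≡ 3 (mod 4), so (55/79) = −(79/55).
Reduce top mod 55: now compute (24/55).
Pull out 2^3: since 55 ≡ 7 (mod 8), (2/55) = +1, so (2/55)^3 = +1.
Reciprocity: 3 ≡ 3 and 55 ≡ 3 (mod 4), so (3/55) = −(55/3).
Reduce top mod 3: now compute (1/3).
Reached (1/3) = 1. Collecting the sign flips along the way, the symbol is +1.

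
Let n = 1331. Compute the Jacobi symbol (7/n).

Reciprocity: 7 ≡ 3 and 1331 ≡ 3 (mod 4), so (7/1331) = −(1331/7).
Reduce top mod 7: now compute (1/7).
Reached (1/7) = 1. Collecting the sign flips along the way, the symbol is -1.

-1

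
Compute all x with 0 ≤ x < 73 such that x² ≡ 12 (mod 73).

73 ≡ 1 (mod 4), so we find a root by search.
Trying successive values, 31² = 961 ≡ 12 (mod 73). The other root is 73 − 31 = 42.

31, 42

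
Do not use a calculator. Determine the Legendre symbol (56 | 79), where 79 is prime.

Euler's criterion: (56/79) ≡ 56^39 (mod 79).
56^2 ≡ 55 (mod 79)
56^4 ≡ 23 (mod 79)
56^8 ≡ 55 (mod 79)
56^16 ≡ 23 (mod 79)
56^32 ≡ 55 (mod 79)
56^39 = 56^(32+4+2+1) ≡ 78 (mod 79).
Result is 78 ≡ −1, so (56/79) = −1.

-1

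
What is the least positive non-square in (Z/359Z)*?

(2/359) = +1, so 2 is a residue.
(3/359) = +1, so 3 is a residue.
(4/359) = +1, so 4 is a residue.
(5/359) = +1, so 5 is a residue.
(6/359) = +1, so 6 is a residue.
(7/359) = −1, so 7 is the smallest positive non-residue mod 359.

7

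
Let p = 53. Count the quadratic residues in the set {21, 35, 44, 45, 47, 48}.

2

(21/53) = -1 → non-residue.
(35/53) = -1 → non-residue.
(44/53) = +1 → QR.
(45/53) = -1 → non-residue.
(47/53) = +1 → QR.
(48/53) = -1 → non-residue.
Total quadratic residues among the 6: 2.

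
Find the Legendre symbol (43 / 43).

0

First reduce: 43 ≡ 0 (mod 43).
Top reduces to 0: gcd > 1, so the symbol is 0.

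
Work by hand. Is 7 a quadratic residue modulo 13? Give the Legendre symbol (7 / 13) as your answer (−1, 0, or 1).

-1

Reciprocity: 7 ≡ 3 and 13 ≡ 1 (mod 4), so (7/13) = +(13/7).
Reduce top mod 7: now compute (6/7).
Pull out 2: since 7 ≡ 7 (mod 8), (2/7) = +1.
Reciprocity: 3 ≡ 3 and 7 ≡ 3 (mod 4), so (3/7) = −(7/3).
Reduce top mod 3: now compute (1/3).
Reached (1/3) = 1. Collecting the sign flips along the way, the symbol is -1.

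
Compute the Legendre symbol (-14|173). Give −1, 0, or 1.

Euler's criterion: (-14/173) ≡ 159^86 (mod 173).
159^2 ≡ 23 (mod 173)
159^4 ≡ 10 (mod 173)
159^8 ≡ 100 (mod 173)
159^16 ≡ 139 (mod 173)
159^32 ≡ 118 (mod 173)
159^64 ≡ 84 (mod 173)
159^86 = 159^(64+16+4+2) ≡ 1 (mod 173).
Result is 1, so (-14/173) = 1.

1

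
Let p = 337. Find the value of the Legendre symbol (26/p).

1

Euler's criterion: (26/337) ≡ 26^168 (mod 337).
26^2 ≡ 2 (mod 337)
26^4 ≡ 4 (mod 337)
26^8 ≡ 16 (mod 337)
26^16 ≡ 256 (mod 337)
26^32 ≡ 158 (mod 337)
26^64 ≡ 26 (mod 337)
26^128 ≡ 2 (mod 337)
26^168 = 26^(128+32+8) ≡ 1 (mod 337).
Result is 1, so (26/337) = 1.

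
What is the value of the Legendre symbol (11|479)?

Reciprocity: 11 ≡ 3 and 479 ≡ 3 (mod 4), so (11/479) = −(479/11).
Reduce top mod 11: now compute (6/11).
Pull out 2: since 11 ≡ 3 (mod 8), (2/11) = -1.
Reciprocity: 3 ≡ 3 and 11 ≡ 3 (mod 4), so (3/11) = −(11/3).
Reduce top mod 3: now compute (2/3).
Pull out 2: since 3 ≡ 3 (mod 8), (2/3) = -1.
Reached (1/3) = 1. Collecting the sign flips along the way, the symbol is +1.

1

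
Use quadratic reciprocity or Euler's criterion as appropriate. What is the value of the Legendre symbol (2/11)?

-1

Euler's criterion: (2/11) ≡ 2^5 (mod 11).
2^2 ≡ 4 (mod 11)
2^4 ≡ 5 (mod 11)
2^5 = 2^(4+1) ≡ 10 (mod 11).
Result is 10 ≡ −1, so (2/11) = −1.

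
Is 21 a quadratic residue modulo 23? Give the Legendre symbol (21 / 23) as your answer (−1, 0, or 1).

-1

Reciprocity: 21 ≡ 1 and 23 ≡ 3 (mod 4), so (21/23) = +(23/21).
Reduce top mod 21: now compute (2/21).
Pull out 2: since 21 ≡ 5 (mod 8), (2/21) = -1.
Reached (1/21) = 1. Collecting the sign flips along the way, the symbol is -1.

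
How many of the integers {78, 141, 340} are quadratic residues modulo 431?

(78/431) = -1 → non-residue.
(141/431) = -1 → non-residue.
(340/431) = -1 → non-residue.
Total quadratic residues among the 3: 0.

0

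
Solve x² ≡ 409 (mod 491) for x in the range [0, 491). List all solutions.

30, 461

Since 491 ≡ 3 (mod 4), a square root of 409 is 409^((491+1)/4) = 409^123 mod 491.
Repeated squaring: 409^2≡341, 409^4≡405, 409^8≡31, 409^16≡470, 409^32≡441, 409^64≡45 (mod 491).
409^123 = 409^(64+32+16+8+2+1) ≡ 461 (mod 491).
Check: 461² = 212521 ≡ 409 (mod 491). The two roots are 30 and 461.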